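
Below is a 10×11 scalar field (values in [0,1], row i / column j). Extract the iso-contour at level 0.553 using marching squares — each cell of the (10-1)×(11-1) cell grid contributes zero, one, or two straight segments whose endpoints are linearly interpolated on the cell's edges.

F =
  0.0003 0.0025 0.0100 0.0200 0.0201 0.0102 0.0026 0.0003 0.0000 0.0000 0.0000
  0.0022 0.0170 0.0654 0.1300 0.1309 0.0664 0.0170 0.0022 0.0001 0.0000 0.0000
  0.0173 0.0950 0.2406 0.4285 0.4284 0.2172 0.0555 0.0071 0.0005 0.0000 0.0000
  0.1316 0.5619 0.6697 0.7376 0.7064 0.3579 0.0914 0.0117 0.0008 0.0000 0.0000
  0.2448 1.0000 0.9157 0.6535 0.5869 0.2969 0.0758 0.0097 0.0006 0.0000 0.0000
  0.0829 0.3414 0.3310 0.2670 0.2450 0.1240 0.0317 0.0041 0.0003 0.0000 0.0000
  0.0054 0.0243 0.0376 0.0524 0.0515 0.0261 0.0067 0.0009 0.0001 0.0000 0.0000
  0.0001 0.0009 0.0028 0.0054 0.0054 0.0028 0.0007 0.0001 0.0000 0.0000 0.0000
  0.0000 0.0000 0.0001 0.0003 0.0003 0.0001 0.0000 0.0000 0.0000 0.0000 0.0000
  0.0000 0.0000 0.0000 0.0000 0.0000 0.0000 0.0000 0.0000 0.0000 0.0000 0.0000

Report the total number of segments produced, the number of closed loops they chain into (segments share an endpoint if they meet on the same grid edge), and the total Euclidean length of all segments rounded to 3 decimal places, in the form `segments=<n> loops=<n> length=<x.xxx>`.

segments=12 loops=1 length=10.152

cell (2,0): code 0100 → (2.981,1.000)–(3.000,0.979)
cell (2,1): code 1100 → (2.728,2.000)–(2.981,1.000)
cell (2,2): code 1100 → (2.403,3.000)–(2.728,2.000)
cell (2,3): code 1100 → (2.448,4.000)–(2.403,3.000)
cell (2,4): code 1000 → (3.000,4.440)–(2.448,4.000)
cell (3,0): code 0110 → (3.000,0.979)–(4.000,0.408)
cell (3,4): code 1001 → (4.000,4.117)–(3.000,4.440)
cell (4,0): code 0010 → (4.000,0.408)–(4.679,1.000)
cell (4,1): code 0011 → (4.679,1.000)–(4.620,2.000)
cell (4,2): code 0011 → (4.620,2.000)–(4.260,3.000)
cell (4,3): code 0011 → (4.260,3.000)–(4.099,4.000)
cell (4,4): code 0001 → (4.099,4.000)–(4.000,4.117)
total: 12 segments, chained into 1 closed loop(s), length Σ = 10.151985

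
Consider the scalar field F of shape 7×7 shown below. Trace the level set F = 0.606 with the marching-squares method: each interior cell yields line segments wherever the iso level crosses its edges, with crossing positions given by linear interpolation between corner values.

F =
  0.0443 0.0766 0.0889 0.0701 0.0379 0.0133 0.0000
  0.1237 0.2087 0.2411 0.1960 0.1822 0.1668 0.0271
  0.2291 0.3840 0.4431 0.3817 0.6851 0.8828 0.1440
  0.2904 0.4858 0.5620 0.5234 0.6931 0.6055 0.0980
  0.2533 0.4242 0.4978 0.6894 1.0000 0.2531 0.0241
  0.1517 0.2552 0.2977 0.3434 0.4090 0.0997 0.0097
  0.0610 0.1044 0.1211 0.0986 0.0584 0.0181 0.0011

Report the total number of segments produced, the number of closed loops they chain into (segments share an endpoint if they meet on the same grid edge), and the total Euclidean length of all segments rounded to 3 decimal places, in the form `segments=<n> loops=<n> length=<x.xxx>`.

segments=12 loops=1 length=8.871

cell (1,3): code 0100 → (1.843,4.000)–(2.000,3.739)
cell (1,4): code 1100 → (1.613,5.000)–(1.843,4.000)
cell (1,5): code 1000 → (2.000,5.375)–(1.613,5.000)
cell (2,3): code 0110 → (2.000,3.739)–(3.000,3.487)
cell (2,4): code 1011 → (3.000,4.994)–(2.998,5.000)
cell (2,5): code 0001 → (2.998,5.000)–(2.000,5.375)
cell (3,2): code 0100 → (3.498,3.000)–(4.000,2.565)
cell (3,3): code 1110 → (3.000,3.487)–(3.498,3.000)
cell (3,4): code 1001 → (4.000,4.528)–(3.000,4.994)
cell (4,2): code 0010 → (4.000,2.565)–(4.241,3.000)
cell (4,3): code 0011 → (4.241,3.000)–(4.667,4.000)
cell (4,4): code 0001 → (4.667,4.000)–(4.000,4.528)
total: 12 segments, chained into 1 closed loop(s), length Σ = 8.871261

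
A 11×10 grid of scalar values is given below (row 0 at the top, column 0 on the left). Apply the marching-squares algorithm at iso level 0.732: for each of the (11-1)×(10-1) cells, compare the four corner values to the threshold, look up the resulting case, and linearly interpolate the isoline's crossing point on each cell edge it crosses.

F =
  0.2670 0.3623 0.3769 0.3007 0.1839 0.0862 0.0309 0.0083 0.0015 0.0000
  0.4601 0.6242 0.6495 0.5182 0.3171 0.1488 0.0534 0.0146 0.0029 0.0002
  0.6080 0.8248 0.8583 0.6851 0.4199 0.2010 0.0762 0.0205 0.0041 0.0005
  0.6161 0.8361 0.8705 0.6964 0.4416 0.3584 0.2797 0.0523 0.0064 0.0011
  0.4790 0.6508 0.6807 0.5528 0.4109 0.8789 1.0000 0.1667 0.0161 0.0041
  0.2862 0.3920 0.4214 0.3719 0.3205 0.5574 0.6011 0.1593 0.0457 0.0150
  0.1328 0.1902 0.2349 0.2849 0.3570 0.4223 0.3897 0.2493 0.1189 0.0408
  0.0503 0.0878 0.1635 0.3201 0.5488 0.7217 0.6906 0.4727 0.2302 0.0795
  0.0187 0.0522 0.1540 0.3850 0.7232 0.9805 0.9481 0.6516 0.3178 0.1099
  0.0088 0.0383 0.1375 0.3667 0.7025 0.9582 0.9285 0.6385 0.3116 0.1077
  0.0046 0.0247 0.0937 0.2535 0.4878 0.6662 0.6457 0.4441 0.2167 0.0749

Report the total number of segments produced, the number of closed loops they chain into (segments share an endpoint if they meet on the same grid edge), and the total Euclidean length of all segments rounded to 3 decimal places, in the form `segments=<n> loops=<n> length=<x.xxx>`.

segments=22 loops=3 length=20.294

cell (1,0): code 0100 → (1.537,1.000)–(2.000,0.572)
cell (1,1): code 1100 → (1.395,2.000)–(1.537,1.000)
cell (1,2): code 1000 → (2.000,2.729)–(1.395,2.000)
cell (2,0): code 0110 → (2.000,0.572)–(3.000,0.527)
cell (2,2): code 1001 → (3.000,2.796)–(2.000,2.729)
cell (3,0): code 0010 → (3.000,0.527)–(3.562,1.000)
cell (3,1): code 0011 → (3.562,1.000)–(3.730,2.000)
cell (3,2): code 0001 → (3.730,2.000)–(3.000,2.796)
cell (3,4): code 0100 → (3.718,5.000)–(4.000,4.686)
cell (3,5): code 1100 → (3.628,6.000)–(3.718,5.000)
cell (3,6): code 1000 → (4.000,6.322)–(3.628,6.000)
cell (4,4): code 0010 → (4.000,4.686)–(4.457,5.000)
cell (4,5): code 0011 → (4.457,5.000)–(4.672,6.000)
cell (4,6): code 0001 → (4.672,6.000)–(4.000,6.322)
cell (7,4): code 0100 → (7.040,5.000)–(8.000,4.034)
cell (7,5): code 1100 → (7.161,6.000)–(7.040,5.000)
cell (7,6): code 1000 → (8.000,6.729)–(7.161,6.000)
cell (8,4): code 0110 → (8.000,4.034)–(9.000,4.115)
cell (8,6): code 1001 → (9.000,6.678)–(8.000,6.729)
cell (9,4): code 0010 → (9.000,4.115)–(9.775,5.000)
cell (9,5): code 0011 → (9.775,5.000)–(9.695,6.000)
cell (9,6): code 0001 → (9.695,6.000)–(9.000,6.678)
total: 22 segments, chained into 3 closed loop(s), length Σ = 20.293884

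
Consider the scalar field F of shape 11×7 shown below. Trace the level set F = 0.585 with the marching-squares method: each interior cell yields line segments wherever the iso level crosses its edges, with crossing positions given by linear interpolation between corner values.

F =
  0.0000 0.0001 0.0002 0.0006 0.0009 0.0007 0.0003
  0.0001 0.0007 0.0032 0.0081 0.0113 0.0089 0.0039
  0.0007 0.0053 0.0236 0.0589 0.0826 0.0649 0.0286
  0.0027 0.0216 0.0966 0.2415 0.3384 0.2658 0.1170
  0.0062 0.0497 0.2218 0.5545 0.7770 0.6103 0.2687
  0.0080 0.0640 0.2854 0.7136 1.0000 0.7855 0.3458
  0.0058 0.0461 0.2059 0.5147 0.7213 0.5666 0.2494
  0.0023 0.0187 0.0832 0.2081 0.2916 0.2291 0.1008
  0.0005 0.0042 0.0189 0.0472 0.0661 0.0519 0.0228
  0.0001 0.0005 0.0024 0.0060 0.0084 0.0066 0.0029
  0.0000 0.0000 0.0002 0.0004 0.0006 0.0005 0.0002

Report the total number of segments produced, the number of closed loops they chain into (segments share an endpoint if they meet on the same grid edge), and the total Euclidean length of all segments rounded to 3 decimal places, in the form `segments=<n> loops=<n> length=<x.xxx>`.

segments=12 loops=1 length=8.345

cell (3,3): code 0100 → (3.562,4.000)–(4.000,3.137)
cell (3,4): code 1100 → (3.927,5.000)–(3.562,4.000)
cell (3,5): code 1000 → (4.000,5.074)–(3.927,5.000)
cell (4,2): code 0100 → (4.192,3.000)–(5.000,2.700)
cell (4,3): code 1110 → (4.000,3.137)–(4.192,3.000)
cell (4,5): code 1001 → (5.000,5.456)–(4.000,5.074)
cell (5,2): code 0010 → (5.000,2.700)–(5.647,3.000)
cell (5,3): code 0111 → (5.647,3.000)–(6.000,3.340)
cell (5,4): code 1011 → (6.000,4.881)–(5.916,5.000)
cell (5,5): code 0001 → (5.916,5.000)–(5.000,5.456)
cell (6,3): code 0010 → (6.000,3.340)–(6.317,4.000)
cell (6,4): code 0001 → (6.317,4.000)–(6.000,4.881)
total: 12 segments, chained into 1 closed loop(s), length Σ = 8.345397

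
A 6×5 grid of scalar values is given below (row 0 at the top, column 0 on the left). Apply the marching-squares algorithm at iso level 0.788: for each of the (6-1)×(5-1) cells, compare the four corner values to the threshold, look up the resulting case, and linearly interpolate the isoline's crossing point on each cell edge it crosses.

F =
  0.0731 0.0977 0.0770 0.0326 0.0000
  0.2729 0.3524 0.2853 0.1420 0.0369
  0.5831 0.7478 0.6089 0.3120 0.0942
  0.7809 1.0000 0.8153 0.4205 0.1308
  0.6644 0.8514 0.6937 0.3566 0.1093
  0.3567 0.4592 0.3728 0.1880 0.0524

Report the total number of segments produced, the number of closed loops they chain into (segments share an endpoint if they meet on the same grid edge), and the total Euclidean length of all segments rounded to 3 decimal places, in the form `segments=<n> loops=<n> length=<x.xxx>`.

segments=8 loops=1 length=5.861

cell (2,0): code 0100 → (2.159,1.000)–(3.000,0.032)
cell (2,1): code 1100 → (2.868,2.000)–(2.159,1.000)
cell (2,2): code 1000 → (3.000,2.069)–(2.868,2.000)
cell (3,0): code 0110 → (3.000,0.032)–(4.000,0.661)
cell (3,1): code 1011 → (4.000,1.402)–(3.225,2.000)
cell (3,2): code 0001 → (3.225,2.000)–(3.000,2.069)
cell (4,0): code 0010 → (4.000,0.661)–(4.162,1.000)
cell (4,1): code 0001 → (4.162,1.000)–(4.000,1.402)
total: 8 segments, chained into 1 closed loop(s), length Σ = 5.860676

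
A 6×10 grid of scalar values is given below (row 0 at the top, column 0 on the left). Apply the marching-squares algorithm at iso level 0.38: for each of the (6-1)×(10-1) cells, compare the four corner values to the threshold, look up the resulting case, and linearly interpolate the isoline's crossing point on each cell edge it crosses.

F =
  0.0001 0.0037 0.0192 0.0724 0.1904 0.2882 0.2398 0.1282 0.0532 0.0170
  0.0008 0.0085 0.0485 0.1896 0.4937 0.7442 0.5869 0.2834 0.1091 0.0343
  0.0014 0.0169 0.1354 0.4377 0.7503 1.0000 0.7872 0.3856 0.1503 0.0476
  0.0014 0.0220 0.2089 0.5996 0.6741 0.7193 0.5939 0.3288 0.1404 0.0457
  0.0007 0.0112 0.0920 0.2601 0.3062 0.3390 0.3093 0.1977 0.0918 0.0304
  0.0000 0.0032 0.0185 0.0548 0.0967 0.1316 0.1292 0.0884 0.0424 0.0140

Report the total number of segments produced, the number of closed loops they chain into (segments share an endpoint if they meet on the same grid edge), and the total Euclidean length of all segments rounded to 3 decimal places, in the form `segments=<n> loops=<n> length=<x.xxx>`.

cell (0,3): code 0100 → (0.625,4.000)–(1.000,3.626)
cell (0,4): code 1100 → (0.201,5.000)–(0.625,4.000)
cell (0,5): code 1100 → (0.404,6.000)–(0.201,5.000)
cell (0,6): code 1000 → (1.000,6.682)–(0.404,6.000)
cell (1,2): code 0100 → (1.767,3.000)–(2.000,2.809)
cell (1,3): code 1110 → (1.000,3.626)–(1.767,3.000)
cell (1,6): code 1101 → (1.945,7.000)–(1.000,6.682)
cell (1,7): code 1000 → (2.000,7.024)–(1.945,7.000)
cell (2,2): code 0110 → (2.000,2.809)–(3.000,2.438)
cell (2,6): code 1011 → (3.000,6.807)–(2.099,7.000)
cell (2,7): code 0001 → (2.099,7.000)–(2.000,7.024)
cell (3,2): code 0010 → (3.000,2.438)–(3.647,3.000)
cell (3,3): code 0011 → (3.647,3.000)–(3.799,4.000)
cell (3,4): code 0011 → (3.799,4.000)–(3.892,5.000)
cell (3,5): code 0011 → (3.892,5.000)–(3.752,6.000)
cell (3,6): code 0001 → (3.752,6.000)–(3.000,6.807)
total: 16 segments, chained into 1 closed loop(s), length Σ = 12.965106

segments=16 loops=1 length=12.965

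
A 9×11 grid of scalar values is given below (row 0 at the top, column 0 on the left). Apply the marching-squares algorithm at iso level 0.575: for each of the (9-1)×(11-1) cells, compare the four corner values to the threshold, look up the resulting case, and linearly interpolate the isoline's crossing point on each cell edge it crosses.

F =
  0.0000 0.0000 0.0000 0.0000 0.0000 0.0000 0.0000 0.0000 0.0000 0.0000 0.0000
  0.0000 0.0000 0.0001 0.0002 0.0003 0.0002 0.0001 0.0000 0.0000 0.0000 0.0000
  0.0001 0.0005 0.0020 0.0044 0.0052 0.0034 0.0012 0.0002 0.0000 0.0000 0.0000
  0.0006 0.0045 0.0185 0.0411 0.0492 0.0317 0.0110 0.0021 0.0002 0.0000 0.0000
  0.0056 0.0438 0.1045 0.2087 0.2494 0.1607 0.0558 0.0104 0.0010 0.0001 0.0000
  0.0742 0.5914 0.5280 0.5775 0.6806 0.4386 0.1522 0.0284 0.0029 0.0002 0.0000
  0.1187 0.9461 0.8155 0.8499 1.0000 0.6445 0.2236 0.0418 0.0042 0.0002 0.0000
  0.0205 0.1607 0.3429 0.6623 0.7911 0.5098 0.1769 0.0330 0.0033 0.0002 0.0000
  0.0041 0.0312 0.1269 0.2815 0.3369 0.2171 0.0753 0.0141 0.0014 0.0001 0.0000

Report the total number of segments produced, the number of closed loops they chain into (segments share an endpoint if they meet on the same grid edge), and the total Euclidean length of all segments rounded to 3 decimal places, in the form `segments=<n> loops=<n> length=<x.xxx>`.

cell (4,0): code 0100 → (4.970,1.000)–(5.000,0.968)
cell (4,1): code 1000 → (5.000,1.259)–(4.970,1.000)
cell (4,2): code 0100 → (4.993,3.000)–(5.000,2.949)
cell (4,3): code 1100 → (4.755,4.000)–(4.993,3.000)
cell (4,4): code 1000 → (5.000,4.436)–(4.755,4.000)
cell (5,0): code 0110 → (5.000,0.968)–(6.000,0.551)
cell (5,1): code 1101 → (5.163,2.000)–(5.000,1.259)
cell (5,2): code 1110 → (5.000,2.949)–(5.163,2.000)
cell (5,4): code 1101 → (5.662,5.000)–(5.000,4.436)
cell (5,5): code 1000 → (6.000,5.165)–(5.662,5.000)
cell (6,0): code 0010 → (6.000,0.551)–(6.472,1.000)
cell (6,1): code 0011 → (6.472,1.000)–(6.509,2.000)
cell (6,2): code 0111 → (6.509,2.000)–(7.000,2.727)
cell (6,4): code 1011 → (7.000,4.768)–(6.516,5.000)
cell (6,5): code 0001 → (6.516,5.000)–(6.000,5.165)
cell (7,2): code 0010 → (7.000,2.727)–(7.229,3.000)
cell (7,3): code 0011 → (7.229,3.000)–(7.476,4.000)
cell (7,4): code 0001 → (7.476,4.000)–(7.000,4.768)
total: 18 segments, chained into 1 closed loop(s), length Σ = 11.832785

segments=18 loops=1 length=11.833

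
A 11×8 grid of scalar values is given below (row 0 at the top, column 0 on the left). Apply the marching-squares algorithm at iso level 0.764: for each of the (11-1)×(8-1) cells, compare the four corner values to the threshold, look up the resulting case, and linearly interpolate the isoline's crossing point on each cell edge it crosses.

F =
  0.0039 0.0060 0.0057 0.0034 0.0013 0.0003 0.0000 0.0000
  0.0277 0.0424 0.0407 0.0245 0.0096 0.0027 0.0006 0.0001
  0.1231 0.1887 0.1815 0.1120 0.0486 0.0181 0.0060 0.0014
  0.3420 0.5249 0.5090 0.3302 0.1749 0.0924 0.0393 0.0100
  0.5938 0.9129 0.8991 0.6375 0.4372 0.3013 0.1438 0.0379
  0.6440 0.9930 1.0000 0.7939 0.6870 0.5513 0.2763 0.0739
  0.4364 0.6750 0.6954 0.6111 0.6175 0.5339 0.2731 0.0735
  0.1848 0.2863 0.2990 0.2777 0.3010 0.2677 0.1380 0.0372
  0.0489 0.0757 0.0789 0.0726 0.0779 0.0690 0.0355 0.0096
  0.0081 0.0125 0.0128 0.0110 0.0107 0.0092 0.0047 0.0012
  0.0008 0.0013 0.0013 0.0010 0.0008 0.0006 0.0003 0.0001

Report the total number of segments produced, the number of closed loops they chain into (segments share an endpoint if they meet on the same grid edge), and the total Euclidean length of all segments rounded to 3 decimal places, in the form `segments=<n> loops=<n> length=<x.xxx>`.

cell (3,0): code 0100 → (3.616,1.000)–(4.000,0.533)
cell (3,1): code 1100 → (3.654,2.000)–(3.616,1.000)
cell (3,2): code 1000 → (4.000,2.516)–(3.654,2.000)
cell (4,0): code 0110 → (4.000,0.533)–(5.000,0.344)
cell (4,2): code 1101 → (4.809,3.000)–(4.000,2.516)
cell (4,3): code 1000 → (5.000,3.280)–(4.809,3.000)
cell (5,0): code 0010 → (5.000,0.344)–(5.720,1.000)
cell (5,1): code 0011 → (5.720,1.000)–(5.775,2.000)
cell (5,2): code 0011 → (5.775,2.000)–(5.164,3.000)
cell (5,3): code 0001 → (5.164,3.000)–(5.000,3.280)
total: 10 segments, chained into 1 closed loop(s), length Σ = 7.997365

segments=10 loops=1 length=7.997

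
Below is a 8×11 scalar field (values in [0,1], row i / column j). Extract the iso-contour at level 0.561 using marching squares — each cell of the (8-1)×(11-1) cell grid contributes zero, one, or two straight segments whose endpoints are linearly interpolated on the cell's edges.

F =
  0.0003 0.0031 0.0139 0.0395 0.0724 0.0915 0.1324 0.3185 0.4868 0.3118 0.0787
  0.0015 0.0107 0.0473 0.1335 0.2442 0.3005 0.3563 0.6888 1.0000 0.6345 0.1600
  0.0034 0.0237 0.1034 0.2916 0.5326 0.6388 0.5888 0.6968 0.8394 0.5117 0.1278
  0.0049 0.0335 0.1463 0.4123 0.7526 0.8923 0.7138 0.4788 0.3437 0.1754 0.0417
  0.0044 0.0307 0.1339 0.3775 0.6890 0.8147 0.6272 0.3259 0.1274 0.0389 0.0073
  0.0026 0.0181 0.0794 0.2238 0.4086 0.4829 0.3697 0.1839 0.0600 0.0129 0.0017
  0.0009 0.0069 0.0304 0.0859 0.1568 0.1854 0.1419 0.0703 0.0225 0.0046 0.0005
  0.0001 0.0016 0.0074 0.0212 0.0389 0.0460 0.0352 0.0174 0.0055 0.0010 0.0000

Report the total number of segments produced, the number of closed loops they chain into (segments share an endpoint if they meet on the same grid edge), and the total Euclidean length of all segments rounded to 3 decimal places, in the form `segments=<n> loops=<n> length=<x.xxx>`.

segments=20 loops=1 length=16.080

cell (0,6): code 0100 → (0.655,7.000)–(1.000,6.616)
cell (0,7): code 1100 → (0.145,8.000)–(0.655,7.000)
cell (0,8): code 1100 → (0.772,9.000)–(0.145,8.000)
cell (0,9): code 1000 → (1.000,9.155)–(0.772,9.000)
cell (1,4): code 0100 → (1.770,5.000)–(2.000,4.267)
cell (1,5): code 1100 → (1.880,6.000)–(1.770,5.000)
cell (1,6): code 1110 → (1.000,6.616)–(1.880,6.000)
cell (1,8): code 1011 → (2.000,8.850)–(1.599,9.000)
cell (1,9): code 0001 → (1.599,9.000)–(1.000,9.155)
cell (2,3): code 0100 → (2.129,4.000)–(3.000,3.437)
cell (2,4): code 1110 → (2.000,4.267)–(2.129,4.000)
cell (2,6): code 1011 → (3.000,6.650)–(2.623,7.000)
cell (2,7): code 0011 → (2.623,7.000)–(2.562,8.000)
cell (2,8): code 0001 → (2.562,8.000)–(2.000,8.850)
cell (3,3): code 0110 → (3.000,3.437)–(4.000,3.589)
cell (3,6): code 1001 → (4.000,6.220)–(3.000,6.650)
cell (4,3): code 0010 → (4.000,3.589)–(4.456,4.000)
cell (4,4): code 0011 → (4.456,4.000)–(4.765,5.000)
cell (4,5): code 0011 → (4.765,5.000)–(4.257,6.000)
cell (4,6): code 0001 → (4.257,6.000)–(4.000,6.220)
total: 20 segments, chained into 1 closed loop(s), length Σ = 16.079607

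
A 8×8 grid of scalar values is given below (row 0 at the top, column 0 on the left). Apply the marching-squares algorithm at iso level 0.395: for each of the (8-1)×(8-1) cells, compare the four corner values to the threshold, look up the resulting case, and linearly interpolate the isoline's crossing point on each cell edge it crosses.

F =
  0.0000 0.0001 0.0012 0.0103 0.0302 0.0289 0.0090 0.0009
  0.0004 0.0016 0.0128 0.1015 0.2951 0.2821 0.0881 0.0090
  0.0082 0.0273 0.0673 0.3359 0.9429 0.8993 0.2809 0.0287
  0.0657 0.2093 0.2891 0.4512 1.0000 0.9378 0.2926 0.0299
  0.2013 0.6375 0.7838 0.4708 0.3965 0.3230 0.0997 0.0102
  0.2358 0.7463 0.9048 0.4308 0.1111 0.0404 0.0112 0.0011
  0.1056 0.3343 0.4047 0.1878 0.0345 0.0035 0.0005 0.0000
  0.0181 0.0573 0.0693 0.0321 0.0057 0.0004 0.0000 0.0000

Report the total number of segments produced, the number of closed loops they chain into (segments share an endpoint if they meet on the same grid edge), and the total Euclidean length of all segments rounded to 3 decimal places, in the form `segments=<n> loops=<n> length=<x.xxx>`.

segments=20 loops=1 length=16.216

cell (1,3): code 0100 → (1.154,4.000)–(2.000,3.097)
cell (1,4): code 1100 → (1.183,5.000)–(1.154,4.000)
cell (1,5): code 1000 → (2.000,5.815)–(1.183,5.000)
cell (2,2): code 0100 → (2.513,3.000)–(3.000,2.653)
cell (2,3): code 1110 → (2.000,3.097)–(2.513,3.000)
cell (2,5): code 1001 → (3.000,5.841)–(2.000,5.815)
cell (3,0): code 0100 → (3.434,1.000)–(4.000,0.444)
cell (3,1): code 1100 → (3.214,2.000)–(3.434,1.000)
cell (3,2): code 1110 → (3.000,2.653)–(3.214,2.000)
cell (3,4): code 1011 → (4.000,4.020)–(3.883,5.000)
cell (3,5): code 0001 → (3.883,5.000)–(3.000,5.841)
cell (4,0): code 0110 → (4.000,0.444)–(5.000,0.312)
cell (4,3): code 1011 → (5.000,3.112)–(4.005,4.000)
cell (4,4): code 0001 → (4.005,4.000)–(4.000,4.020)
cell (5,0): code 0010 → (5.000,0.312)–(5.853,1.000)
cell (5,1): code 0111 → (5.853,1.000)–(6.000,1.862)
cell (5,2): code 1011 → (6.000,2.045)–(5.147,3.000)
cell (5,3): code 0001 → (5.147,3.000)–(5.000,3.112)
cell (6,1): code 0010 → (6.000,1.862)–(6.029,2.000)
cell (6,2): code 0001 → (6.029,2.000)–(6.000,2.045)
total: 20 segments, chained into 1 closed loop(s), length Σ = 16.216240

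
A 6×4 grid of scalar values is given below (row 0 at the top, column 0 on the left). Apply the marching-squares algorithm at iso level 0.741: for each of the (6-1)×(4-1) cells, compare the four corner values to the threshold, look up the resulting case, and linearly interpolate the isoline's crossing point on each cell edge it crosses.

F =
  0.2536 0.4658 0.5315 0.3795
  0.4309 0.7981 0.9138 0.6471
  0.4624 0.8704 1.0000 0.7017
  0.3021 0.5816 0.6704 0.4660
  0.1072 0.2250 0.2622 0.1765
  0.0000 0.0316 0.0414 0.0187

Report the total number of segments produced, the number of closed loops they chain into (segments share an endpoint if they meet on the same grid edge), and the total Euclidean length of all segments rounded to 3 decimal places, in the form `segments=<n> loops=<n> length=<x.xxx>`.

segments=8 loops=1 length=6.873

cell (0,0): code 0100 → (0.828,1.000)–(1.000,0.844)
cell (0,1): code 1100 → (0.548,2.000)–(0.828,1.000)
cell (0,2): code 1000 → (1.000,2.648)–(0.548,2.000)
cell (1,0): code 0110 → (1.000,0.844)–(2.000,0.683)
cell (1,2): code 1001 → (2.000,2.868)–(1.000,2.648)
cell (2,0): code 0010 → (2.000,0.683)–(2.448,1.000)
cell (2,1): code 0011 → (2.448,1.000)–(2.786,2.000)
cell (2,2): code 0001 → (2.786,2.000)–(2.000,2.868)
total: 8 segments, chained into 1 closed loop(s), length Σ = 6.872715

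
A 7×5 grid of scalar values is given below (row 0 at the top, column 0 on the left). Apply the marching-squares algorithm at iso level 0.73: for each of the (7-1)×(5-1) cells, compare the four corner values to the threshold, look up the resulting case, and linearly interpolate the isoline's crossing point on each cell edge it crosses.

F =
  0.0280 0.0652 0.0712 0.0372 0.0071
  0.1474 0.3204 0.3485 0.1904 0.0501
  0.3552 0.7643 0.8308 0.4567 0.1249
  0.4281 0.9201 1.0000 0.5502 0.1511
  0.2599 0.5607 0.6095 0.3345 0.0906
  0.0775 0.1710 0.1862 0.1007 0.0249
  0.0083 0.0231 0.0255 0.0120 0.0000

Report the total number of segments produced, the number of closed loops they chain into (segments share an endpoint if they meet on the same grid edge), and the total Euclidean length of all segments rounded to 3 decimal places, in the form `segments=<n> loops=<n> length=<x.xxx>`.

cell (1,0): code 0100 → (1.923,1.000)–(2.000,0.916)
cell (1,1): code 1100 → (1.791,2.000)–(1.923,1.000)
cell (1,2): code 1000 → (2.000,2.269)–(1.791,2.000)
cell (2,0): code 0110 → (2.000,0.916)–(3.000,0.614)
cell (2,2): code 1001 → (3.000,2.600)–(2.000,2.269)
cell (3,0): code 0010 → (3.000,0.614)–(3.529,1.000)
cell (3,1): code 0011 → (3.529,1.000)–(3.691,2.000)
cell (3,2): code 0001 → (3.691,2.000)–(3.000,2.600)
total: 8 segments, chained into 1 closed loop(s), length Σ = 6.145501

segments=8 loops=1 length=6.146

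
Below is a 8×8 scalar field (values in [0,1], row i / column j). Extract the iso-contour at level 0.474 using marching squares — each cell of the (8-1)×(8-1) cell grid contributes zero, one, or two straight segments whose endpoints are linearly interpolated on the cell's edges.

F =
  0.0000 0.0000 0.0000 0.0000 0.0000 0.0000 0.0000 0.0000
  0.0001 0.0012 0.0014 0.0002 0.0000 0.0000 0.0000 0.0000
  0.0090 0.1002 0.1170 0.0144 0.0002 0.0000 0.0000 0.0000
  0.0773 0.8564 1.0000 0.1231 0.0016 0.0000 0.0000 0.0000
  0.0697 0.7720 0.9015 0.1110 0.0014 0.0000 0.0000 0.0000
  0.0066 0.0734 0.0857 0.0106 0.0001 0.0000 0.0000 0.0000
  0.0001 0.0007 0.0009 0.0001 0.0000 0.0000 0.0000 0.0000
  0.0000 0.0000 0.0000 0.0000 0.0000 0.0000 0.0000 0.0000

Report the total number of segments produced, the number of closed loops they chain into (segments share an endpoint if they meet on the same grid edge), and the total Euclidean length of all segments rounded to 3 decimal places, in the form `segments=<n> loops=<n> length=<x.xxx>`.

cell (2,0): code 0100 → (2.494,1.000)–(3.000,0.509)
cell (2,1): code 1100 → (2.404,2.000)–(2.494,1.000)
cell (2,2): code 1000 → (3.000,2.600)–(2.404,2.000)
cell (3,0): code 0110 → (3.000,0.509)–(4.000,0.576)
cell (3,2): code 1001 → (4.000,2.541)–(3.000,2.600)
cell (4,0): code 0010 → (4.000,0.576)–(4.427,1.000)
cell (4,1): code 0011 → (4.427,1.000)–(4.524,2.000)
cell (4,2): code 0001 → (4.524,2.000)–(4.000,2.541)
total: 8 segments, chained into 1 closed loop(s), length Σ = 6.917532

segments=8 loops=1 length=6.918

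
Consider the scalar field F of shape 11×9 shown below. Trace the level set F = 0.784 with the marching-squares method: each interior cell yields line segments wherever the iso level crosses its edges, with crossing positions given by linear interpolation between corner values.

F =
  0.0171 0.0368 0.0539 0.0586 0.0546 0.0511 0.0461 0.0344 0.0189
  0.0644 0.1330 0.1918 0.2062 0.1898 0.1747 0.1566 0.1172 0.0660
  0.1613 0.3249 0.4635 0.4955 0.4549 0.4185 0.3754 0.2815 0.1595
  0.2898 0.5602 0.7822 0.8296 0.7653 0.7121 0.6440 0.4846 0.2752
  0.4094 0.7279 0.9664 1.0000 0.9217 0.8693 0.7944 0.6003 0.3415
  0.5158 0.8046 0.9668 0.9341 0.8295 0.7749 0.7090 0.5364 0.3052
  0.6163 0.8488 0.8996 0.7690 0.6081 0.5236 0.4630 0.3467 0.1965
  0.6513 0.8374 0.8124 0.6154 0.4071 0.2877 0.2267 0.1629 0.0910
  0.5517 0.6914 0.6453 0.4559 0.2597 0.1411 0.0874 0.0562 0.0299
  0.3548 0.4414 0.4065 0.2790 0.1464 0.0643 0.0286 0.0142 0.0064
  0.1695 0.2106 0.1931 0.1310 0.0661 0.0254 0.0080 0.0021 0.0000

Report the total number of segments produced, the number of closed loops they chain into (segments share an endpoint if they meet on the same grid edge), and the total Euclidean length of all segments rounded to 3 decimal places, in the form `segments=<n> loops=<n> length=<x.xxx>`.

cell (2,2): code 0100 → (2.864,3.000)–(3.000,2.038)
cell (2,3): code 1000 → (3.000,3.709)–(2.864,3.000)
cell (3,1): code 0100 → (3.010,2.000)–(4.000,1.235)
cell (3,2): code 1110 → (3.000,2.038)–(3.010,2.000)
cell (3,3): code 1101 → (3.120,4.000)–(3.000,3.709)
cell (3,4): code 1100 → (3.457,5.000)–(3.120,4.000)
cell (3,5): code 1100 → (3.931,6.000)–(3.457,5.000)
cell (3,6): code 1000 → (4.000,6.054)–(3.931,6.000)
cell (4,0): code 0100 → (4.731,1.000)–(5.000,0.929)
cell (4,1): code 1110 → (4.000,1.235)–(4.731,1.000)
cell (4,4): code 1011 → (5.000,4.833)–(4.904,5.000)
cell (4,5): code 0011 → (4.904,5.000)–(4.122,6.000)
cell (4,6): code 0001 → (4.122,6.000)–(4.000,6.054)
cell (5,0): code 0110 → (5.000,0.929)–(6.000,0.721)
cell (5,2): code 1011 → (6.000,2.885)–(5.909,3.000)
cell (5,3): code 0011 → (5.909,3.000)–(5.206,4.000)
cell (5,4): code 0001 → (5.206,4.000)–(5.000,4.833)
cell (6,0): code 0110 → (6.000,0.721)–(7.000,0.713)
cell (6,2): code 1001 → (7.000,2.144)–(6.000,2.885)
cell (7,0): code 0010 → (7.000,0.713)–(7.366,1.000)
cell (7,1): code 0011 → (7.366,1.000)–(7.170,2.000)
cell (7,2): code 0001 → (7.170,2.000)–(7.000,2.144)
total: 22 segments, chained into 1 closed loop(s), length Σ = 15.389375

segments=22 loops=1 length=15.389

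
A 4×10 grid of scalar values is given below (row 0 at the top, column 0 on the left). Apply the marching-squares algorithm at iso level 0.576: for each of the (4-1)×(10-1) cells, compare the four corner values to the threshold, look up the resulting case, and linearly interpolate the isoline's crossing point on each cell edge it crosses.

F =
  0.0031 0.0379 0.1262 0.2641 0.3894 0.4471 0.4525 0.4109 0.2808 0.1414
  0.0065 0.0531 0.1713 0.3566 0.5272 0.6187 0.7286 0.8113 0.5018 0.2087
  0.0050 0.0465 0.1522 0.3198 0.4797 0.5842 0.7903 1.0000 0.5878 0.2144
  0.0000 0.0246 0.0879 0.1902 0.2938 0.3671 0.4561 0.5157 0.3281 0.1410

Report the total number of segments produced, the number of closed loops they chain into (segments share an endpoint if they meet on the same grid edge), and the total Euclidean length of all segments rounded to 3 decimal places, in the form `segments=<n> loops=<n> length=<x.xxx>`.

cell (0,4): code 0100 → (0.751,5.000)–(1.000,4.533)
cell (0,5): code 1100 → (0.447,6.000)–(0.751,5.000)
cell (0,6): code 1100 → (0.412,7.000)–(0.447,6.000)
cell (0,7): code 1000 → (1.000,7.760)–(0.412,7.000)
cell (1,4): code 0110 → (1.000,4.533)–(2.000,4.922)
cell (1,7): code 1101 → (1.863,8.000)–(1.000,7.760)
cell (1,8): code 1000 → (2.000,8.032)–(1.863,8.000)
cell (2,4): code 0010 → (2.000,4.922)–(2.038,5.000)
cell (2,5): code 0011 → (2.038,5.000)–(2.641,6.000)
cell (2,6): code 0011 → (2.641,6.000)–(2.875,7.000)
cell (2,7): code 0011 → (2.875,7.000)–(2.045,8.000)
cell (2,8): code 0001 → (2.045,8.000)–(2.000,8.032)
total: 12 segments, chained into 1 closed loop(s), length Σ = 9.281605

segments=12 loops=1 length=9.282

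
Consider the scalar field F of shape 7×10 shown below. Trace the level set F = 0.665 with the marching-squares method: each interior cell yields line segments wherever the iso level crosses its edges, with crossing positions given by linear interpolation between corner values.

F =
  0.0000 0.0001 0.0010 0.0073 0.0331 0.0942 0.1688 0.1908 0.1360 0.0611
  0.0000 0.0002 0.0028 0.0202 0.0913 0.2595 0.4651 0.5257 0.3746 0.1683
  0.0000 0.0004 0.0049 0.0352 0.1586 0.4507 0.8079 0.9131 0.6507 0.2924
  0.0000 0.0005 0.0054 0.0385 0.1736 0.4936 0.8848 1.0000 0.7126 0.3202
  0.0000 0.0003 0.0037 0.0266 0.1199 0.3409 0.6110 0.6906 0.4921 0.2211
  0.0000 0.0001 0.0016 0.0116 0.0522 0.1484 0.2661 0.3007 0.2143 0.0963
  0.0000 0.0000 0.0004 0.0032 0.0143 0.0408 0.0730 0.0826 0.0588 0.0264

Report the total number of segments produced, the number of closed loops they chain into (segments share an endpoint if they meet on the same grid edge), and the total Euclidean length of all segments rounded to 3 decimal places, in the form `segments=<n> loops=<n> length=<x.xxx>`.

segments=12 loops=1 length=8.352

cell (1,5): code 0100 → (1.583,6.000)–(2.000,5.600)
cell (1,6): code 1100 → (1.360,7.000)–(1.583,6.000)
cell (1,7): code 1000 → (2.000,7.946)–(1.360,7.000)
cell (2,5): code 0110 → (2.000,5.600)–(3.000,5.438)
cell (2,7): code 1101 → (2.231,8.000)–(2.000,7.946)
cell (2,8): code 1000 → (3.000,8.121)–(2.231,8.000)
cell (3,5): code 0010 → (3.000,5.438)–(3.803,6.000)
cell (3,6): code 0111 → (3.803,6.000)–(4.000,6.678)
cell (3,7): code 1011 → (4.000,7.129)–(3.216,8.000)
cell (3,8): code 0001 → (3.216,8.000)–(3.000,8.121)
cell (4,6): code 0010 → (4.000,6.678)–(4.066,7.000)
cell (4,7): code 0001 → (4.066,7.000)–(4.000,7.129)
total: 12 segments, chained into 1 closed loop(s), length Σ = 8.352204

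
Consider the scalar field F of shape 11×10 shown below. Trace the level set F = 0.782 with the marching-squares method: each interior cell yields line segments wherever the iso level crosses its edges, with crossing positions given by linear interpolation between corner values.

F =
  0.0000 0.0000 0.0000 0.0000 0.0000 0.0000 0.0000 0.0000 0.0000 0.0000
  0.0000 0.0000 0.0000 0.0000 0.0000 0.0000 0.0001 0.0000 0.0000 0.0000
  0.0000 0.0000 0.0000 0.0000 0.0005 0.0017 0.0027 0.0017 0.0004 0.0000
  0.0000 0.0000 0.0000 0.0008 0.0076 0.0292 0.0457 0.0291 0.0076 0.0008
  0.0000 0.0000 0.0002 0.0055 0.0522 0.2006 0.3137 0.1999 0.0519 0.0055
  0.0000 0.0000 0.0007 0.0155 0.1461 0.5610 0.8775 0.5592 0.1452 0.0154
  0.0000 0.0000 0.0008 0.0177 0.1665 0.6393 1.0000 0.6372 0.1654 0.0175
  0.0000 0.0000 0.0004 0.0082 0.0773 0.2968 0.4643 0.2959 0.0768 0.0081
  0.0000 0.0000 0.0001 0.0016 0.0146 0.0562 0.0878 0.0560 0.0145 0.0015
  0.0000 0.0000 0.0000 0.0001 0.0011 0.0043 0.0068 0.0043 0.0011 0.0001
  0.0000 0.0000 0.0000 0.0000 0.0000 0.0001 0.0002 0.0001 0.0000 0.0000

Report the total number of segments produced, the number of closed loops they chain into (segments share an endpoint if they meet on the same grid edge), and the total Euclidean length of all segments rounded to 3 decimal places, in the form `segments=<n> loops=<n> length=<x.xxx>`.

segments=6 loops=1 length=4.234

cell (4,5): code 0100 → (4.831,6.000)–(5.000,5.698)
cell (4,6): code 1000 → (5.000,6.300)–(4.831,6.000)
cell (5,5): code 0110 → (5.000,5.698)–(6.000,5.396)
cell (5,6): code 1001 → (6.000,6.601)–(5.000,6.300)
cell (6,5): code 0010 → (6.000,5.396)–(6.407,6.000)
cell (6,6): code 0001 → (6.407,6.000)–(6.000,6.601)
total: 6 segments, chained into 1 closed loop(s), length Σ = 4.233973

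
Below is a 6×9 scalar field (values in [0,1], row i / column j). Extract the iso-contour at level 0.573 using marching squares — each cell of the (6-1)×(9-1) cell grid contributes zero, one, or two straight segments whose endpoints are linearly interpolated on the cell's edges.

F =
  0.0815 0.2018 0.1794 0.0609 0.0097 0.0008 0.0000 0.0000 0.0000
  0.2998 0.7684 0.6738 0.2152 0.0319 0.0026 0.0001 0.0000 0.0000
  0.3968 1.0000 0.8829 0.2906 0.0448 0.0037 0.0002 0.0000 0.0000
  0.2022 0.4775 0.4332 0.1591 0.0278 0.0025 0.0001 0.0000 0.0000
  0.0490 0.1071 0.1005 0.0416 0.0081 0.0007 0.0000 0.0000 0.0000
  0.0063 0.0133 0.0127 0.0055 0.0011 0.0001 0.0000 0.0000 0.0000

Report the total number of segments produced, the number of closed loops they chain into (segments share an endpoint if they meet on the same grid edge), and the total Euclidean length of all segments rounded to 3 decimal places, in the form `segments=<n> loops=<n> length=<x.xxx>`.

cell (0,0): code 0100 → (0.655,1.000)–(1.000,0.583)
cell (0,1): code 1100 → (0.796,2.000)–(0.655,1.000)
cell (0,2): code 1000 → (1.000,2.220)–(0.796,2.000)
cell (1,0): code 0110 → (1.000,0.583)–(2.000,0.292)
cell (1,2): code 1001 → (2.000,2.523)–(1.000,2.220)
cell (2,0): code 0010 → (2.000,0.292)–(2.817,1.000)
cell (2,1): code 0011 → (2.817,1.000)–(2.689,2.000)
cell (2,2): code 0001 → (2.689,2.000)–(2.000,2.523)
total: 8 segments, chained into 1 closed loop(s), length Σ = 6.891882

segments=8 loops=1 length=6.892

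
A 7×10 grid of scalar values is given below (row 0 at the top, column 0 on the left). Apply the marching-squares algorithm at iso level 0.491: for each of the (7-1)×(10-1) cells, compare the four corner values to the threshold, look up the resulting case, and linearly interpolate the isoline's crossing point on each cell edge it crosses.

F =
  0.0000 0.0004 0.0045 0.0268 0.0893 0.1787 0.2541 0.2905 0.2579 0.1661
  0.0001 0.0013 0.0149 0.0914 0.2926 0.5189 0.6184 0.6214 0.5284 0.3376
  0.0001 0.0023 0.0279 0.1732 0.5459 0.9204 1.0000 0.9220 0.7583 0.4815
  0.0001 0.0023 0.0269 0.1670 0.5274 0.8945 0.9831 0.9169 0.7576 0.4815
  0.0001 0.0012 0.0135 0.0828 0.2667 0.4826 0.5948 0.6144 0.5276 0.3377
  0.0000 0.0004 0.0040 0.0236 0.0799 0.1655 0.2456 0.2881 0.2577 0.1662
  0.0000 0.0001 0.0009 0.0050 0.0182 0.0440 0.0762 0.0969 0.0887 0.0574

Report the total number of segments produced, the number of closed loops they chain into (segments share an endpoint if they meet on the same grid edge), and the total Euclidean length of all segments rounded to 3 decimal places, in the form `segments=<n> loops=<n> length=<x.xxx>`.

segments=18 loops=1 length=14.216

cell (0,4): code 0100 → (0.918,5.000)–(1.000,4.877)
cell (0,5): code 1100 → (0.650,6.000)–(0.918,5.000)
cell (0,6): code 1100 → (0.606,7.000)–(0.650,6.000)
cell (0,7): code 1100 → (0.862,8.000)–(0.606,7.000)
cell (0,8): code 1000 → (1.000,8.196)–(0.862,8.000)
cell (1,3): code 0100 → (1.783,4.000)–(2.000,3.853)
cell (1,4): code 1110 → (1.000,4.877)–(1.783,4.000)
cell (1,8): code 1001 → (2.000,8.966)–(1.000,8.196)
cell (2,3): code 0110 → (2.000,3.853)–(3.000,3.899)
cell (2,8): code 1001 → (3.000,8.966)–(2.000,8.966)
cell (3,3): code 0010 → (3.000,3.899)–(3.140,4.000)
cell (3,4): code 0011 → (3.140,4.000)–(3.980,5.000)
cell (3,5): code 0111 → (3.980,5.000)–(4.000,5.075)
cell (3,8): code 1001 → (4.000,8.193)–(3.000,8.966)
cell (4,5): code 0010 → (4.000,5.075)–(4.297,6.000)
cell (4,6): code 0011 → (4.297,6.000)–(4.378,7.000)
cell (4,7): code 0011 → (4.378,7.000)–(4.136,8.000)
cell (4,8): code 0001 → (4.136,8.000)–(4.000,8.193)
total: 18 segments, chained into 1 closed loop(s), length Σ = 14.216390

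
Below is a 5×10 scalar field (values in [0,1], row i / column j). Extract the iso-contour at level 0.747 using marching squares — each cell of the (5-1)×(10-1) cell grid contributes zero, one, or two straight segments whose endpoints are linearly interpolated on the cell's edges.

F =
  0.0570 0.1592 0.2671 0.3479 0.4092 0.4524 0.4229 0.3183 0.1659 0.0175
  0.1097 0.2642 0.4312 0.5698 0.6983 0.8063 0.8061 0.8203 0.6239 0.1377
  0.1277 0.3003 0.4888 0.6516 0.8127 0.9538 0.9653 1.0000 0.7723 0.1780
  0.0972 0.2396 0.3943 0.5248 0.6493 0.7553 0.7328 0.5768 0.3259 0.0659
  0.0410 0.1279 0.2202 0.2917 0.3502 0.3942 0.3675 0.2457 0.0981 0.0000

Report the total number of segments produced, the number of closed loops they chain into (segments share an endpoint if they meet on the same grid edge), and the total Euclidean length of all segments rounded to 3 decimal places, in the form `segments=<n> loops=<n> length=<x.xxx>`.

cell (0,4): code 0100 → (0.832,5.000)–(1.000,4.451)
cell (0,5): code 1100 → (0.846,6.000)–(0.832,5.000)
cell (0,6): code 1100 → (0.854,7.000)–(0.846,6.000)
cell (0,7): code 1000 → (1.000,7.373)–(0.854,7.000)
cell (1,3): code 0100 → (1.426,4.000)–(2.000,3.592)
cell (1,4): code 1110 → (1.000,4.451)–(1.426,4.000)
cell (1,7): code 1101 → (1.830,8.000)–(1.000,7.373)
cell (1,8): code 1000 → (2.000,8.043)–(1.830,8.000)
cell (2,3): code 0010 → (2.000,3.592)–(2.402,4.000)
cell (2,4): code 0111 → (2.402,4.000)–(3.000,4.922)
cell (2,5): code 1011 → (3.000,5.369)–(2.939,6.000)
cell (2,6): code 0011 → (2.939,6.000)–(2.598,7.000)
cell (2,7): code 0011 → (2.598,7.000)–(2.057,8.000)
cell (2,8): code 0001 → (2.057,8.000)–(2.000,8.043)
cell (3,4): code 0010 → (3.000,4.922)–(3.023,5.000)
cell (3,5): code 0001 → (3.023,5.000)–(3.000,5.369)
total: 16 segments, chained into 1 closed loop(s), length Σ = 10.535976

segments=16 loops=1 length=10.536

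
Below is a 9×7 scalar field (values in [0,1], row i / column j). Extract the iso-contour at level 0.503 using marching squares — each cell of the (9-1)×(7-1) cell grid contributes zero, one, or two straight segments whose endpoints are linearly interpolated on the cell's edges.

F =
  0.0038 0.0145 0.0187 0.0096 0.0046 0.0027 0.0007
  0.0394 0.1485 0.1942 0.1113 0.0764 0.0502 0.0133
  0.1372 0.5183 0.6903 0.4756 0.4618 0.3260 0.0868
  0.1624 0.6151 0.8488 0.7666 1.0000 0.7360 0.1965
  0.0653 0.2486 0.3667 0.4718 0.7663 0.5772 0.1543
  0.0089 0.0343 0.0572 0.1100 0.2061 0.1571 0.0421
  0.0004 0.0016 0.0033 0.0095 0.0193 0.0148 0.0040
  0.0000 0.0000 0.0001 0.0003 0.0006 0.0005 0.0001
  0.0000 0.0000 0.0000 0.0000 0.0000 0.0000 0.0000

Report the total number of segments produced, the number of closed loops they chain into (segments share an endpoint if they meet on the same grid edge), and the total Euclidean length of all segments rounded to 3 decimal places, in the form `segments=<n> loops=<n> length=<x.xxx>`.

cell (1,0): code 0100 → (1.959,1.000)–(2.000,0.960)
cell (1,1): code 1100 → (1.622,2.000)–(1.959,1.000)
cell (1,2): code 1000 → (2.000,2.872)–(1.622,2.000)
cell (2,0): code 0110 → (2.000,0.960)–(3.000,0.752)
cell (2,2): code 1101 → (2.094,3.000)–(2.000,2.872)
cell (2,3): code 1100 → (2.077,4.000)–(2.094,3.000)
cell (2,4): code 1100 → (2.432,5.000)–(2.077,4.000)
cell (2,5): code 1000 → (3.000,5.432)–(2.432,5.000)
cell (3,0): code 0010 → (3.000,0.752)–(3.306,1.000)
cell (3,1): code 0011 → (3.306,1.000)–(3.717,2.000)
cell (3,2): code 0011 → (3.717,2.000)–(3.894,3.000)
cell (3,3): code 0111 → (3.894,3.000)–(4.000,3.106)
cell (3,5): code 1001 → (4.000,5.175)–(3.000,5.432)
cell (4,3): code 0010 → (4.000,3.106)–(4.470,4.000)
cell (4,4): code 0011 → (4.470,4.000)–(4.177,5.000)
cell (4,5): code 0001 → (4.177,5.000)–(4.000,5.175)
total: 16 segments, chained into 1 closed loop(s), length Σ = 11.991907

segments=16 loops=1 length=11.992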